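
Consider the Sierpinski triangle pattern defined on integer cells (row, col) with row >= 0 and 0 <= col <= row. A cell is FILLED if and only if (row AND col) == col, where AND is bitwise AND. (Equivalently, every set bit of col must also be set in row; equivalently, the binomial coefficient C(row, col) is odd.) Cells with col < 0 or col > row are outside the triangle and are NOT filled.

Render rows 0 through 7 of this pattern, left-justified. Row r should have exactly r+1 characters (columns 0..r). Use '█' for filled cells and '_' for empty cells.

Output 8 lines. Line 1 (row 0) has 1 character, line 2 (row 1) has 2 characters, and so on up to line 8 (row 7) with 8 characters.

r0=0: █
r1=1: ██
r2=10: █_█
r3=11: ████
r4=100: █___█
r5=101: ██__██
r6=110: █_█_█_█
r7=111: ████████

Answer: █
██
█_█
████
█___█
██__██
█_█_█_█
████████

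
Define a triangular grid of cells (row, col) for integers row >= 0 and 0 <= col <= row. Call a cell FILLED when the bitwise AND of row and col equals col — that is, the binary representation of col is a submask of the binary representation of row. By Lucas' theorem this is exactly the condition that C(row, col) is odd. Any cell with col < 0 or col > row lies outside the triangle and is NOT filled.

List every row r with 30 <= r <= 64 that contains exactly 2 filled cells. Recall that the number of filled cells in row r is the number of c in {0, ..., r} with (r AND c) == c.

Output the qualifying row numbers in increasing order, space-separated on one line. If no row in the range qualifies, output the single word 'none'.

Row r has 2^popcount(r) filled cells, so we need popcount(r) = log2(2) = 1.
Scan r = 30..64 and keep those with exactly 1 one-bits:
r=30=11110 popcount=4 -> skip
r=31=11111 popcount=5 -> skip
r=32=100000 popcount=1 -> KEEP
r=33=100001 popcount=2 -> skip
r=34=100010 popcount=2 -> skip
r=35=100011 popcount=3 -> skip
r=36=100100 popcount=2 -> skip
r=37=100101 popcount=3 -> skip
r=38=100110 popcount=3 -> skip
r=39=100111 popcount=4 -> skip
r=40=101000 popcount=2 -> skip
r=41=101001 popcount=3 -> skip
r=42=101010 popcount=3 -> skip
r=43=101011 popcount=4 -> skip
r=44=101100 popcount=3 -> skip
r=45=101101 popcount=4 -> skip
r=46=101110 popcount=4 -> skip
r=47=101111 popcount=5 -> skip
r=48=110000 popcount=2 -> skip
r=49=110001 popcount=3 -> skip
r=50=110010 popcount=3 -> skip
r=51=110011 popcount=4 -> skip
r=52=110100 popcount=3 -> skip
r=53=110101 popcount=4 -> skip
r=54=110110 popcount=4 -> skip
r=55=110111 popcount=5 -> skip
r=56=111000 popcount=3 -> skip
r=57=111001 popcount=4 -> skip
r=58=111010 popcount=4 -> skip
r=59=111011 popcount=5 -> skip
r=60=111100 popcount=4 -> skip
r=61=111101 popcount=5 -> skip
r=62=111110 popcount=5 -> skip
r=63=111111 popcount=6 -> skip
r=64=1000000 popcount=1 -> KEEP
Kept rows: 32 64

Answer: 32 64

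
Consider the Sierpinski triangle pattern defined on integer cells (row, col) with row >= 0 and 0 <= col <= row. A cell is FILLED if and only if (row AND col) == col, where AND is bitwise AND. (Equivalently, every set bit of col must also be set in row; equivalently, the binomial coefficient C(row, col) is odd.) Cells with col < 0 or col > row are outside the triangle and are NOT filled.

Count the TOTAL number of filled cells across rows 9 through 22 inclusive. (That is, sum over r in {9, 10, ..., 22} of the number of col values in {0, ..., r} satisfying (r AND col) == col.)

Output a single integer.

r9=1001 pc2: +4 =4
r10=1010 pc2: +4 =8
r11=1011 pc3: +8 =16
r12=1100 pc2: +4 =20
r13=1101 pc3: +8 =28
r14=1110 pc3: +8 =36
r15=1111 pc4: +16 =52
r16=10000 pc1: +2 =54
r17=10001 pc2: +4 =58
r18=10010 pc2: +4 =62
r19=10011 pc3: +8 =70
r20=10100 pc2: +4 =74
r21=10101 pc3: +8 =82
r22=10110 pc3: +8 =90

Answer: 90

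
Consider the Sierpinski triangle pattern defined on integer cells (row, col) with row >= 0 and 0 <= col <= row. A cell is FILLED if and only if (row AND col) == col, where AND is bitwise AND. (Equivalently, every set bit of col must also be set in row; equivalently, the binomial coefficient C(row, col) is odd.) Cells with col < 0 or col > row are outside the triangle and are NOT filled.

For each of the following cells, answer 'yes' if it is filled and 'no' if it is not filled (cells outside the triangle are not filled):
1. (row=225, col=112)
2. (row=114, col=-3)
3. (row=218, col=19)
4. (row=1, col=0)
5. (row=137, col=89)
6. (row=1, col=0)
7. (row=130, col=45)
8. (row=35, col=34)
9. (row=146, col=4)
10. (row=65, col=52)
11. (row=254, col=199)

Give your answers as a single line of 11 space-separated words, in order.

Answer: no no no yes no yes no yes no no no

Derivation:
(225,112): row=0b11100001, col=0b1110000, row AND col = 0b1100000 = 96; 96 != 112 -> empty
(114,-3): col outside [0, 114] -> not filled
(218,19): row=0b11011010, col=0b10011, row AND col = 0b10010 = 18; 18 != 19 -> empty
(1,0): row=0b1, col=0b0, row AND col = 0b0 = 0; 0 == 0 -> filled
(137,89): row=0b10001001, col=0b1011001, row AND col = 0b1001 = 9; 9 != 89 -> empty
(1,0): row=0b1, col=0b0, row AND col = 0b0 = 0; 0 == 0 -> filled
(130,45): row=0b10000010, col=0b101101, row AND col = 0b0 = 0; 0 != 45 -> empty
(35,34): row=0b100011, col=0b100010, row AND col = 0b100010 = 34; 34 == 34 -> filled
(146,4): row=0b10010010, col=0b100, row AND col = 0b0 = 0; 0 != 4 -> empty
(65,52): row=0b1000001, col=0b110100, row AND col = 0b0 = 0; 0 != 52 -> empty
(254,199): row=0b11111110, col=0b11000111, row AND col = 0b11000110 = 198; 198 != 199 -> empty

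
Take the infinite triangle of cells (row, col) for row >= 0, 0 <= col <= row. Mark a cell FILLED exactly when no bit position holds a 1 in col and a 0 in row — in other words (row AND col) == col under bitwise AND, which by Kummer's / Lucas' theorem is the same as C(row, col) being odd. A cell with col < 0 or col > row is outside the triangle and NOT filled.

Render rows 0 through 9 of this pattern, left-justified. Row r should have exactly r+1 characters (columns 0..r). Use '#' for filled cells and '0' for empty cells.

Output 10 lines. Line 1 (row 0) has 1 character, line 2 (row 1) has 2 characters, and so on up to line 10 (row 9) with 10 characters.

Answer: #
##
#0#
####
#000#
##00##
#0#0#0#
########
#0000000#
##000000##

Derivation:
r0=0: #
r1=1: ##
r2=10: #0#
r3=11: ####
r4=100: #000#
r5=101: ##00##
r6=110: #0#0#0#
r7=111: ########
r8=1000: #0000000#
r9=1001: ##000000##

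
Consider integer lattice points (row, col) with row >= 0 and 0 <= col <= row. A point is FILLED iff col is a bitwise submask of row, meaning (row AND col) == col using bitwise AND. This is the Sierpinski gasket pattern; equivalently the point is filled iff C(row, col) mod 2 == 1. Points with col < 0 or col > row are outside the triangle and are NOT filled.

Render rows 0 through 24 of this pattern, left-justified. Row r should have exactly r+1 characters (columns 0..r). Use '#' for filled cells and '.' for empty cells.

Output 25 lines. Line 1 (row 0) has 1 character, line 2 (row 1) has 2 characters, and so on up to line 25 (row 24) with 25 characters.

r0=0: #
r1=1: ##
r2=10: #.#
r3=11: ####
r4=100: #...#
r5=101: ##..##
r6=110: #.#.#.#
r7=111: ########
r8=1000: #.......#
r9=1001: ##......##
r10=1010: #.#.....#.#
r11=1011: ####....####
r12=1100: #...#...#...#
r13=1101: ##..##..##..##
r14=1110: #.#.#.#.#.#.#.#
r15=1111: ################
r16=10000: #...............#
r17=10001: ##..............##
r18=10010: #.#.............#.#
r19=10011: ####............####
r20=10100: #...#...........#...#
r21=10101: ##..##..........##..##
r22=10110: #.#.#.#.........#.#.#.#
r23=10111: ########........########
r24=11000: #.......#.......#.......#

Answer: #
##
#.#
####
#...#
##..##
#.#.#.#
########
#.......#
##......##
#.#.....#.#
####....####
#...#...#...#
##..##..##..##
#.#.#.#.#.#.#.#
################
#...............#
##..............##
#.#.............#.#
####............####
#...#...........#...#
##..##..........##..##
#.#.#.#.........#.#.#.#
########........########
#.......#.......#.......#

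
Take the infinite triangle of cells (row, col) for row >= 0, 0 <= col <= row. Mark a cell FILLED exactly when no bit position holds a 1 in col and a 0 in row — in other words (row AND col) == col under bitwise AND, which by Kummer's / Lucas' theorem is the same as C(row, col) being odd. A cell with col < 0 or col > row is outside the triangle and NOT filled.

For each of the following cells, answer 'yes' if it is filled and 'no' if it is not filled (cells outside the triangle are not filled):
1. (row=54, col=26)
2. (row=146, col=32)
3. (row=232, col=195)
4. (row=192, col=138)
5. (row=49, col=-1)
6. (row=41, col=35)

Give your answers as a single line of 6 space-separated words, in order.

Answer: no no no no no no

Derivation:
(54,26): row=0b110110, col=0b11010, row AND col = 0b10010 = 18; 18 != 26 -> empty
(146,32): row=0b10010010, col=0b100000, row AND col = 0b0 = 0; 0 != 32 -> empty
(232,195): row=0b11101000, col=0b11000011, row AND col = 0b11000000 = 192; 192 != 195 -> empty
(192,138): row=0b11000000, col=0b10001010, row AND col = 0b10000000 = 128; 128 != 138 -> empty
(49,-1): col outside [0, 49] -> not filled
(41,35): row=0b101001, col=0b100011, row AND col = 0b100001 = 33; 33 != 35 -> empty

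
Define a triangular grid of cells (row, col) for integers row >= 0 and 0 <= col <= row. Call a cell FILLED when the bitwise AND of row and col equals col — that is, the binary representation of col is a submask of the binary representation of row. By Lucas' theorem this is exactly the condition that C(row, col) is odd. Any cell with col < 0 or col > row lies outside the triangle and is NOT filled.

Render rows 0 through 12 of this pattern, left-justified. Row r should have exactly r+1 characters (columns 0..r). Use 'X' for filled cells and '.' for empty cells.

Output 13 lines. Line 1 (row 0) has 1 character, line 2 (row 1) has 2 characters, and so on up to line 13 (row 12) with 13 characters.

r0=0: X
r1=1: XX
r2=10: X.X
r3=11: XXXX
r4=100: X...X
r5=101: XX..XX
r6=110: X.X.X.X
r7=111: XXXXXXXX
r8=1000: X.......X
r9=1001: XX......XX
r10=1010: X.X.....X.X
r11=1011: XXXX....XXXX
r12=1100: X...X...X...X

Answer: X
XX
X.X
XXXX
X...X
XX..XX
X.X.X.X
XXXXXXXX
X.......X
XX......XX
X.X.....X.X
XXXX....XXXX
X...X...X...X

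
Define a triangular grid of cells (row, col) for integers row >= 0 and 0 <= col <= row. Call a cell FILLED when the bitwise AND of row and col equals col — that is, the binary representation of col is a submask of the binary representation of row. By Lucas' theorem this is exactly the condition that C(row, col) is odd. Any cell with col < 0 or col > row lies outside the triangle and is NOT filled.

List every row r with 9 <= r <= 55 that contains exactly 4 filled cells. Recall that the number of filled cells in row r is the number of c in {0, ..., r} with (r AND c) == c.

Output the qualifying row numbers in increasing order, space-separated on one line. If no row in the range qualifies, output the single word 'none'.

Row r has 2^popcount(r) filled cells, so we need popcount(r) = log2(4) = 2.
Scan r = 9..55 and keep those with exactly 2 one-bits:
r=9=1001 popcount=2 -> KEEP
r=10=1010 popcount=2 -> KEEP
r=11=1011 popcount=3 -> skip
r=12=1100 popcount=2 -> KEEP
r=13=1101 popcount=3 -> skip
r=14=1110 popcount=3 -> skip
r=15=1111 popcount=4 -> skip
r=16=10000 popcount=1 -> skip
r=17=10001 popcount=2 -> KEEP
r=18=10010 popcount=2 -> KEEP
r=19=10011 popcount=3 -> skip
r=20=10100 popcount=2 -> KEEP
r=21=10101 popcount=3 -> skip
r=22=10110 popcount=3 -> skip
r=23=10111 popcount=4 -> skip
r=24=11000 popcount=2 -> KEEP
r=25=11001 popcount=3 -> skip
r=26=11010 popcount=3 -> skip
r=27=11011 popcount=4 -> skip
r=28=11100 popcount=3 -> skip
r=29=11101 popcount=4 -> skip
r=30=11110 popcount=4 -> skip
r=31=11111 popcount=5 -> skip
r=32=100000 popcount=1 -> skip
r=33=100001 popcount=2 -> KEEP
r=34=100010 popcount=2 -> KEEP
r=35=100011 popcount=3 -> skip
r=36=100100 popcount=2 -> KEEP
r=37=100101 popcount=3 -> skip
r=38=100110 popcount=3 -> skip
r=39=100111 popcount=4 -> skip
r=40=101000 popcount=2 -> KEEP
r=41=101001 popcount=3 -> skip
r=42=101010 popcount=3 -> skip
r=43=101011 popcount=4 -> skip
r=44=101100 popcount=3 -> skip
r=45=101101 popcount=4 -> skip
r=46=101110 popcount=4 -> skip
r=47=101111 popcount=5 -> skip
r=48=110000 popcount=2 -> KEEP
r=49=110001 popcount=3 -> skip
r=50=110010 popcount=3 -> skip
r=51=110011 popcount=4 -> skip
r=52=110100 popcount=3 -> skip
r=53=110101 popcount=4 -> skip
r=54=110110 popcount=4 -> skip
r=55=110111 popcount=5 -> skip
Kept rows: 9 10 12 17 18 20 24 33 34 36 40 48

Answer: 9 10 12 17 18 20 24 33 34 36 40 48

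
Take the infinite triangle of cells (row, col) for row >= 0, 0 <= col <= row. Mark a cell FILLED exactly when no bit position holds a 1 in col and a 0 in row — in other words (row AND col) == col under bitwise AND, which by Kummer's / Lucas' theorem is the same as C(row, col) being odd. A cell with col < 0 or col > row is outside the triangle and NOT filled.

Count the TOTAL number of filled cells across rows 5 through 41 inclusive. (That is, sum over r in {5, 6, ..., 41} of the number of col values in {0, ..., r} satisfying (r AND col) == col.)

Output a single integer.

r5=101 pc2: +4 =4
r6=110 pc2: +4 =8
r7=111 pc3: +8 =16
r8=1000 pc1: +2 =18
r9=1001 pc2: +4 =22
r10=1010 pc2: +4 =26
r11=1011 pc3: +8 =34
r12=1100 pc2: +4 =38
r13=1101 pc3: +8 =46
r14=1110 pc3: +8 =54
r15=1111 pc4: +16 =70
r16=10000 pc1: +2 =72
r17=10001 pc2: +4 =76
r18=10010 pc2: +4 =80
r19=10011 pc3: +8 =88
r20=10100 pc2: +4 =92
r21=10101 pc3: +8 =100
r22=10110 pc3: +8 =108
r23=10111 pc4: +16 =124
r24=11000 pc2: +4 =128
r25=11001 pc3: +8 =136
r26=11010 pc3: +8 =144
r27=11011 pc4: +16 =160
r28=11100 pc3: +8 =168
r29=11101 pc4: +16 =184
r30=11110 pc4: +16 =200
r31=11111 pc5: +32 =232
r32=100000 pc1: +2 =234
r33=100001 pc2: +4 =238
r34=100010 pc2: +4 =242
r35=100011 pc3: +8 =250
r36=100100 pc2: +4 =254
r37=100101 pc3: +8 =262
r38=100110 pc3: +8 =270
r39=100111 pc4: +16 =286
r40=101000 pc2: +4 =290
r41=101001 pc3: +8 =298

Answer: 298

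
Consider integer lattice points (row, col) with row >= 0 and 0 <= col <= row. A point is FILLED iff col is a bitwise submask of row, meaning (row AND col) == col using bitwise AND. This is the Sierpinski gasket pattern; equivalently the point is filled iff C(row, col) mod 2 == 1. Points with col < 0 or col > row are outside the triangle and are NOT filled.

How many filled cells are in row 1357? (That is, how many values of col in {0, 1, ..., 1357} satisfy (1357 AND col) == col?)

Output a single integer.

Answer: 64

Derivation:
1357 in binary = 10101001101
popcount(1357) = number of 1-bits in 10101001101 = 6
A col c satisfies (1357 AND c) == c iff every set bit of c is also set in 1357; each of the 6 set bits of 1357 can independently be on or off in c.
count = 2^6 = 64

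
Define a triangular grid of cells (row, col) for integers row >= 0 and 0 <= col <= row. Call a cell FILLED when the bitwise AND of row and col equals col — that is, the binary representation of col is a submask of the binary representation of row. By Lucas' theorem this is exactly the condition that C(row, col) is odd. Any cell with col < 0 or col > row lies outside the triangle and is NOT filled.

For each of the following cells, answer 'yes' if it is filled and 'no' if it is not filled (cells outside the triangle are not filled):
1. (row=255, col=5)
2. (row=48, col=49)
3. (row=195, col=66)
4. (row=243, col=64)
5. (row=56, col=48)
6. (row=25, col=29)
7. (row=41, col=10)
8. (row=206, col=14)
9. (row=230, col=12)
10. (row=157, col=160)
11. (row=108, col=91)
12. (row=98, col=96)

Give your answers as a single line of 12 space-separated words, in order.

(255,5): row=0b11111111, col=0b101, row AND col = 0b101 = 5; 5 == 5 -> filled
(48,49): col outside [0, 48] -> not filled
(195,66): row=0b11000011, col=0b1000010, row AND col = 0b1000010 = 66; 66 == 66 -> filled
(243,64): row=0b11110011, col=0b1000000, row AND col = 0b1000000 = 64; 64 == 64 -> filled
(56,48): row=0b111000, col=0b110000, row AND col = 0b110000 = 48; 48 == 48 -> filled
(25,29): col outside [0, 25] -> not filled
(41,10): row=0b101001, col=0b1010, row AND col = 0b1000 = 8; 8 != 10 -> empty
(206,14): row=0b11001110, col=0b1110, row AND col = 0b1110 = 14; 14 == 14 -> filled
(230,12): row=0b11100110, col=0b1100, row AND col = 0b100 = 4; 4 != 12 -> empty
(157,160): col outside [0, 157] -> not filled
(108,91): row=0b1101100, col=0b1011011, row AND col = 0b1001000 = 72; 72 != 91 -> empty
(98,96): row=0b1100010, col=0b1100000, row AND col = 0b1100000 = 96; 96 == 96 -> filled

Answer: yes no yes yes yes no no yes no no no yes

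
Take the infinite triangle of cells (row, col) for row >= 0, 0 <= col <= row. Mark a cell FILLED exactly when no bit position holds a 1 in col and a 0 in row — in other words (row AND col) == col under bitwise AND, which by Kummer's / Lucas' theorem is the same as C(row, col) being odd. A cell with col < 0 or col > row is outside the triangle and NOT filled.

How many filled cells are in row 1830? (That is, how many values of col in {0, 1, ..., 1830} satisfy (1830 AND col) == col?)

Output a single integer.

1830 in binary = 11100100110
popcount(1830) = number of 1-bits in 11100100110 = 6
A col c satisfies (1830 AND c) == c iff every set bit of c is also set in 1830; each of the 6 set bits of 1830 can independently be on or off in c.
count = 2^6 = 64

Answer: 64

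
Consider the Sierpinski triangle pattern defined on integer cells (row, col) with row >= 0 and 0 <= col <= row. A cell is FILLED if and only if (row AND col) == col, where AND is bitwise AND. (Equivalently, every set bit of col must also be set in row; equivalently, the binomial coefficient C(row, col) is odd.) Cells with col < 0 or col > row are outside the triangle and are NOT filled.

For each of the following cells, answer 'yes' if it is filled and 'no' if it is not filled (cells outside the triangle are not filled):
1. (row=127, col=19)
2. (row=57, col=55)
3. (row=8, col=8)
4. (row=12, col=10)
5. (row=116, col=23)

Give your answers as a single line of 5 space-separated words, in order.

Answer: yes no yes no no

Derivation:
(127,19): row=0b1111111, col=0b10011, row AND col = 0b10011 = 19; 19 == 19 -> filled
(57,55): row=0b111001, col=0b110111, row AND col = 0b110001 = 49; 49 != 55 -> empty
(8,8): row=0b1000, col=0b1000, row AND col = 0b1000 = 8; 8 == 8 -> filled
(12,10): row=0b1100, col=0b1010, row AND col = 0b1000 = 8; 8 != 10 -> empty
(116,23): row=0b1110100, col=0b10111, row AND col = 0b10100 = 20; 20 != 23 -> empty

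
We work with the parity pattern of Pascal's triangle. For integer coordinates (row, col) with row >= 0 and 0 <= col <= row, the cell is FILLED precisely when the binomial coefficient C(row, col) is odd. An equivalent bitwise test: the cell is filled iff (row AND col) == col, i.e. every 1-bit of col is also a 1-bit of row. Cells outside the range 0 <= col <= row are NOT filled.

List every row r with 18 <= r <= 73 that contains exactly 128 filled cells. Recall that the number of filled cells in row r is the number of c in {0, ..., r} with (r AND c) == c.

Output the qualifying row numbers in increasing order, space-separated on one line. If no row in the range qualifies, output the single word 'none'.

Answer: none

Derivation:
Row r has 2^popcount(r) filled cells, so we need popcount(r) = log2(128) = 7.
Scan r = 18..73 and keep those with exactly 7 one-bits:
r=18=10010 popcount=2 -> skip
r=19=10011 popcount=3 -> skip
r=20=10100 popcount=2 -> skip
r=21=10101 popcount=3 -> skip
r=22=10110 popcount=3 -> skip
r=23=10111 popcount=4 -> skip
r=24=11000 popcount=2 -> skip
r=25=11001 popcount=3 -> skip
r=26=11010 popcount=3 -> skip
r=27=11011 popcount=4 -> skip
r=28=11100 popcount=3 -> skip
r=29=11101 popcount=4 -> skip
r=30=11110 popcount=4 -> skip
r=31=11111 popcount=5 -> skip
r=32=100000 popcount=1 -> skip
r=33=100001 popcount=2 -> skip
r=34=100010 popcount=2 -> skip
r=35=100011 popcount=3 -> skip
r=36=100100 popcount=2 -> skip
r=37=100101 popcount=3 -> skip
r=38=100110 popcount=3 -> skip
r=39=100111 popcount=4 -> skip
r=40=101000 popcount=2 -> skip
r=41=101001 popcount=3 -> skip
r=42=101010 popcount=3 -> skip
r=43=101011 popcount=4 -> skip
r=44=101100 popcount=3 -> skip
r=45=101101 popcount=4 -> skip
r=46=101110 popcount=4 -> skip
r=47=101111 popcount=5 -> skip
r=48=110000 popcount=2 -> skip
r=49=110001 popcount=3 -> skip
r=50=110010 popcount=3 -> skip
r=51=110011 popcount=4 -> skip
r=52=110100 popcount=3 -> skip
r=53=110101 popcount=4 -> skip
r=54=110110 popcount=4 -> skip
r=55=110111 popcount=5 -> skip
r=56=111000 popcount=3 -> skip
r=57=111001 popcount=4 -> skip
r=58=111010 popcount=4 -> skip
r=59=111011 popcount=5 -> skip
r=60=111100 popcount=4 -> skip
r=61=111101 popcount=5 -> skip
r=62=111110 popcount=5 -> skip
r=63=111111 popcount=6 -> skip
r=64=1000000 popcount=1 -> skip
r=65=1000001 popcount=2 -> skip
r=66=1000010 popcount=2 -> skip
r=67=1000011 popcount=3 -> skip
r=68=1000100 popcount=2 -> skip
r=69=1000101 popcount=3 -> skip
r=70=1000110 popcount=3 -> skip
r=71=1000111 popcount=4 -> skip
r=72=1001000 popcount=2 -> skip
r=73=1001001 popcount=3 -> skip
Kept rows: none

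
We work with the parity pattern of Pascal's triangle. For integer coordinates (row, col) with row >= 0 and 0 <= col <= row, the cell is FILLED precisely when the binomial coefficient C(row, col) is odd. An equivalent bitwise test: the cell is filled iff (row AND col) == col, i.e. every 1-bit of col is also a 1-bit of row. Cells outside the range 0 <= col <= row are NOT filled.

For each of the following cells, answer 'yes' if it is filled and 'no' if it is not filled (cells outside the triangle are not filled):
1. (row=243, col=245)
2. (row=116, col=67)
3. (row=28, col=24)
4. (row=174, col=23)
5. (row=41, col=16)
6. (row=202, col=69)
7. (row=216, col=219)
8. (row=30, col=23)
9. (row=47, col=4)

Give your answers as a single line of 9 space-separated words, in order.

(243,245): col outside [0, 243] -> not filled
(116,67): row=0b1110100, col=0b1000011, row AND col = 0b1000000 = 64; 64 != 67 -> empty
(28,24): row=0b11100, col=0b11000, row AND col = 0b11000 = 24; 24 == 24 -> filled
(174,23): row=0b10101110, col=0b10111, row AND col = 0b110 = 6; 6 != 23 -> empty
(41,16): row=0b101001, col=0b10000, row AND col = 0b0 = 0; 0 != 16 -> empty
(202,69): row=0b11001010, col=0b1000101, row AND col = 0b1000000 = 64; 64 != 69 -> empty
(216,219): col outside [0, 216] -> not filled
(30,23): row=0b11110, col=0b10111, row AND col = 0b10110 = 22; 22 != 23 -> empty
(47,4): row=0b101111, col=0b100, row AND col = 0b100 = 4; 4 == 4 -> filled

Answer: no no yes no no no no no yes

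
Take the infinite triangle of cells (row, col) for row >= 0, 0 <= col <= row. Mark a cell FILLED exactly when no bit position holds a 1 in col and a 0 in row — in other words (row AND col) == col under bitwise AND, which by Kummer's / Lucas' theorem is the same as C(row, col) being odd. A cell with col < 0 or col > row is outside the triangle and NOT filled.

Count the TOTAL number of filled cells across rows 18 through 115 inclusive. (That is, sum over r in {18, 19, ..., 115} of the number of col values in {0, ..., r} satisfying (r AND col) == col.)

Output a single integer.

Answer: 1524

Derivation:
r18=10010 pc2: +4 =4
r19=10011 pc3: +8 =12
r20=10100 pc2: +4 =16
r21=10101 pc3: +8 =24
r22=10110 pc3: +8 =32
r23=10111 pc4: +16 =48
r24=11000 pc2: +4 =52
r25=11001 pc3: +8 =60
r26=11010 pc3: +8 =68
r27=11011 pc4: +16 =84
r28=11100 pc3: +8 =92
r29=11101 pc4: +16 =108
r30=11110 pc4: +16 =124
r31=11111 pc5: +32 =156
r32=100000 pc1: +2 =158
r33=100001 pc2: +4 =162
r34=100010 pc2: +4 =166
r35=100011 pc3: +8 =174
r36=100100 pc2: +4 =178
r37=100101 pc3: +8 =186
r38=100110 pc3: +8 =194
r39=100111 pc4: +16 =210
r40=101000 pc2: +4 =214
r41=101001 pc3: +8 =222
r42=101010 pc3: +8 =230
r43=101011 pc4: +16 =246
r44=101100 pc3: +8 =254
r45=101101 pc4: +16 =270
r46=101110 pc4: +16 =286
r47=101111 pc5: +32 =318
r48=110000 pc2: +4 =322
r49=110001 pc3: +8 =330
r50=110010 pc3: +8 =338
r51=110011 pc4: +16 =354
r52=110100 pc3: +8 =362
r53=110101 pc4: +16 =378
r54=110110 pc4: +16 =394
r55=110111 pc5: +32 =426
r56=111000 pc3: +8 =434
r57=111001 pc4: +16 =450
r58=111010 pc4: +16 =466
r59=111011 pc5: +32 =498
r60=111100 pc4: +16 =514
r61=111101 pc5: +32 =546
r62=111110 pc5: +32 =578
r63=111111 pc6: +64 =642
r64=1000000 pc1: +2 =644
r65=1000001 pc2: +4 =648
r66=1000010 pc2: +4 =652
r67=1000011 pc3: +8 =660
r68=1000100 pc2: +4 =664
r69=1000101 pc3: +8 =672
r70=1000110 pc3: +8 =680
r71=1000111 pc4: +16 =696
r72=1001000 pc2: +4 =700
r73=1001001 pc3: +8 =708
r74=1001010 pc3: +8 =716
r75=1001011 pc4: +16 =732
r76=1001100 pc3: +8 =740
r77=1001101 pc4: +16 =756
r78=1001110 pc4: +16 =772
r79=1001111 pc5: +32 =804
r80=1010000 pc2: +4 =808
r81=1010001 pc3: +8 =816
r82=1010010 pc3: +8 =824
r83=1010011 pc4: +16 =840
r84=1010100 pc3: +8 =848
r85=1010101 pc4: +16 =864
r86=1010110 pc4: +16 =880
r87=1010111 pc5: +32 =912
r88=1011000 pc3: +8 =920
r89=1011001 pc4: +16 =936
r90=1011010 pc4: +16 =952
r91=1011011 pc5: +32 =984
r92=1011100 pc4: +16 =1000
r93=1011101 pc5: +32 =1032
r94=1011110 pc5: +32 =1064
r95=1011111 pc6: +64 =1128
r96=1100000 pc2: +4 =1132
r97=1100001 pc3: +8 =1140
r98=1100010 pc3: +8 =1148
r99=1100011 pc4: +16 =1164
r100=1100100 pc3: +8 =1172
r101=1100101 pc4: +16 =1188
r102=1100110 pc4: +16 =1204
r103=1100111 pc5: +32 =1236
r104=1101000 pc3: +8 =1244
r105=1101001 pc4: +16 =1260
r106=1101010 pc4: +16 =1276
r107=1101011 pc5: +32 =1308
r108=1101100 pc4: +16 =1324
r109=1101101 pc5: +32 =1356
r110=1101110 pc5: +32 =1388
r111=1101111 pc6: +64 =1452
r112=1110000 pc3: +8 =1460
r113=1110001 pc4: +16 =1476
r114=1110010 pc4: +16 =1492
r115=1110011 pc5: +32 =1524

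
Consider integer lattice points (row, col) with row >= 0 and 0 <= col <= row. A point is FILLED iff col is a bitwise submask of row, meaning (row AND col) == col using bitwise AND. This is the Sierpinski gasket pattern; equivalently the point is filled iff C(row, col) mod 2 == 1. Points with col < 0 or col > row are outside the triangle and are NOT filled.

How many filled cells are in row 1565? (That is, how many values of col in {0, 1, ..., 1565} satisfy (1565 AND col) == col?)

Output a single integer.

1565 in binary = 11000011101
popcount(1565) = number of 1-bits in 11000011101 = 6
A col c satisfies (1565 AND c) == c iff every set bit of c is also set in 1565; each of the 6 set bits of 1565 can independently be on or off in c.
count = 2^6 = 64

Answer: 64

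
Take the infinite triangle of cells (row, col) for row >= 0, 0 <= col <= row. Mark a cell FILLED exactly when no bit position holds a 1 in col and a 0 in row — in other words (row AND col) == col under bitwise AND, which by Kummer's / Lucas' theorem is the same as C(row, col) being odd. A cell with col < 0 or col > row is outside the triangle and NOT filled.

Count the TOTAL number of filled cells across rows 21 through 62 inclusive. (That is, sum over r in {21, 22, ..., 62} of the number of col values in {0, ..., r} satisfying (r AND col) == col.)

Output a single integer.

r21=10101 pc3: +8 =8
r22=10110 pc3: +8 =16
r23=10111 pc4: +16 =32
r24=11000 pc2: +4 =36
r25=11001 pc3: +8 =44
r26=11010 pc3: +8 =52
r27=11011 pc4: +16 =68
r28=11100 pc3: +8 =76
r29=11101 pc4: +16 =92
r30=11110 pc4: +16 =108
r31=11111 pc5: +32 =140
r32=100000 pc1: +2 =142
r33=100001 pc2: +4 =146
r34=100010 pc2: +4 =150
r35=100011 pc3: +8 =158
r36=100100 pc2: +4 =162
r37=100101 pc3: +8 =170
r38=100110 pc3: +8 =178
r39=100111 pc4: +16 =194
r40=101000 pc2: +4 =198
r41=101001 pc3: +8 =206
r42=101010 pc3: +8 =214
r43=101011 pc4: +16 =230
r44=101100 pc3: +8 =238
r45=101101 pc4: +16 =254
r46=101110 pc4: +16 =270
r47=101111 pc5: +32 =302
r48=110000 pc2: +4 =306
r49=110001 pc3: +8 =314
r50=110010 pc3: +8 =322
r51=110011 pc4: +16 =338
r52=110100 pc3: +8 =346
r53=110101 pc4: +16 =362
r54=110110 pc4: +16 =378
r55=110111 pc5: +32 =410
r56=111000 pc3: +8 =418
r57=111001 pc4: +16 =434
r58=111010 pc4: +16 =450
r59=111011 pc5: +32 =482
r60=111100 pc4: +16 =498
r61=111101 pc5: +32 =530
r62=111110 pc5: +32 =562

Answer: 562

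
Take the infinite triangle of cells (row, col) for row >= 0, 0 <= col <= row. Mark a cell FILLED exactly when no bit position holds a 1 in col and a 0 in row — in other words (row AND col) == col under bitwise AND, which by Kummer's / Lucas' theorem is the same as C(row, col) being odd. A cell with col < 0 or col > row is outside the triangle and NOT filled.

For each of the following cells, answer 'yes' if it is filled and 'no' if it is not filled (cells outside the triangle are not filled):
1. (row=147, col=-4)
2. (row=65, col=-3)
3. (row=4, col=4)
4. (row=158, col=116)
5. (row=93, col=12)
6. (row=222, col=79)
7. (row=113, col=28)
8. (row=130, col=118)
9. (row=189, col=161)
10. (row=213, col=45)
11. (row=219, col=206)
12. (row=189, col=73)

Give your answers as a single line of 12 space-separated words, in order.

(147,-4): col outside [0, 147] -> not filled
(65,-3): col outside [0, 65] -> not filled
(4,4): row=0b100, col=0b100, row AND col = 0b100 = 4; 4 == 4 -> filled
(158,116): row=0b10011110, col=0b1110100, row AND col = 0b10100 = 20; 20 != 116 -> empty
(93,12): row=0b1011101, col=0b1100, row AND col = 0b1100 = 12; 12 == 12 -> filled
(222,79): row=0b11011110, col=0b1001111, row AND col = 0b1001110 = 78; 78 != 79 -> empty
(113,28): row=0b1110001, col=0b11100, row AND col = 0b10000 = 16; 16 != 28 -> empty
(130,118): row=0b10000010, col=0b1110110, row AND col = 0b10 = 2; 2 != 118 -> empty
(189,161): row=0b10111101, col=0b10100001, row AND col = 0b10100001 = 161; 161 == 161 -> filled
(213,45): row=0b11010101, col=0b101101, row AND col = 0b101 = 5; 5 != 45 -> empty
(219,206): row=0b11011011, col=0b11001110, row AND col = 0b11001010 = 202; 202 != 206 -> empty
(189,73): row=0b10111101, col=0b1001001, row AND col = 0b1001 = 9; 9 != 73 -> empty

Answer: no no yes no yes no no no yes no no no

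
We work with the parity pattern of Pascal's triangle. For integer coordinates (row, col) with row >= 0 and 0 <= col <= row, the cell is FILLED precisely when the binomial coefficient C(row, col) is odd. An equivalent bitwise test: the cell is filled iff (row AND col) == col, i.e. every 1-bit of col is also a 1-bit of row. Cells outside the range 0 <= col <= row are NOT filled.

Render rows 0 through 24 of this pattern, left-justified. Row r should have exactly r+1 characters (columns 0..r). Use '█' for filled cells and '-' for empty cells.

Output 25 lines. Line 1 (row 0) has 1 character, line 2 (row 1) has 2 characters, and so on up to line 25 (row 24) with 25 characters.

Answer: █
██
█-█
████
█---█
██--██
█-█-█-█
████████
█-------█
██------██
█-█-----█-█
████----████
█---█---█---█
██--██--██--██
█-█-█-█-█-█-█-█
████████████████
█---------------█
██--------------██
█-█-------------█-█
████------------████
█---█-----------█---█
██--██----------██--██
█-█-█-█---------█-█-█-█
████████--------████████
█-------█-------█-------█

Derivation:
r0=0: █
r1=1: ██
r2=10: █-█
r3=11: ████
r4=100: █---█
r5=101: ██--██
r6=110: █-█-█-█
r7=111: ████████
r8=1000: █-------█
r9=1001: ██------██
r10=1010: █-█-----█-█
r11=1011: ████----████
r12=1100: █---█---█---█
r13=1101: ██--██--██--██
r14=1110: █-█-█-█-█-█-█-█
r15=1111: ████████████████
r16=10000: █---------------█
r17=10001: ██--------------██
r18=10010: █-█-------------█-█
r19=10011: ████------------████
r20=10100: █---█-----------█---█
r21=10101: ██--██----------██--██
r22=10110: █-█-█-█---------█-█-█-█
r23=10111: ████████--------████████
r24=11000: █-------█-------█-------█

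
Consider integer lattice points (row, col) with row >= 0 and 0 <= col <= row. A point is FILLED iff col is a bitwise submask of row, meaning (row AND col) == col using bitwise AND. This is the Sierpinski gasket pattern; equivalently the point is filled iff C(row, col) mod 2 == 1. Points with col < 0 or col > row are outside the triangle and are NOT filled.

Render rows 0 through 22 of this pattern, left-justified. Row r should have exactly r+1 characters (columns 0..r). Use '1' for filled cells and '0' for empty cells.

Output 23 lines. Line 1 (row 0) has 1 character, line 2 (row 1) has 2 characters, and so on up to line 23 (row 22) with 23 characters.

Answer: 1
11
101
1111
10001
110011
1010101
11111111
100000001
1100000011
10100000101
111100001111
1000100010001
11001100110011
101010101010101
1111111111111111
10000000000000001
110000000000000011
1010000000000000101
11110000000000001111
100010000000000010001
1100110000000000110011
10101010000000001010101

Derivation:
r0=0: 1
r1=1: 11
r2=10: 101
r3=11: 1111
r4=100: 10001
r5=101: 110011
r6=110: 1010101
r7=111: 11111111
r8=1000: 100000001
r9=1001: 1100000011
r10=1010: 10100000101
r11=1011: 111100001111
r12=1100: 1000100010001
r13=1101: 11001100110011
r14=1110: 101010101010101
r15=1111: 1111111111111111
r16=10000: 10000000000000001
r17=10001: 110000000000000011
r18=10010: 1010000000000000101
r19=10011: 11110000000000001111
r20=10100: 100010000000000010001
r21=10101: 1100110000000000110011
r22=10110: 10101010000000001010101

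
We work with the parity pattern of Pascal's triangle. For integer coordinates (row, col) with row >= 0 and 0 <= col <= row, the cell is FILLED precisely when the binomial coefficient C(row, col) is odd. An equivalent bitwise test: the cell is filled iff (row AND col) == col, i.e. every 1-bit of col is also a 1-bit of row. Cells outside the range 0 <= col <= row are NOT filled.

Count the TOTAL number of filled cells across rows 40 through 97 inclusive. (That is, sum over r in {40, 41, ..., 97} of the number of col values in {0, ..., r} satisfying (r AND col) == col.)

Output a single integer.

r40=101000 pc2: +4 =4
r41=101001 pc3: +8 =12
r42=101010 pc3: +8 =20
r43=101011 pc4: +16 =36
r44=101100 pc3: +8 =44
r45=101101 pc4: +16 =60
r46=101110 pc4: +16 =76
r47=101111 pc5: +32 =108
r48=110000 pc2: +4 =112
r49=110001 pc3: +8 =120
r50=110010 pc3: +8 =128
r51=110011 pc4: +16 =144
r52=110100 pc3: +8 =152
r53=110101 pc4: +16 =168
r54=110110 pc4: +16 =184
r55=110111 pc5: +32 =216
r56=111000 pc3: +8 =224
r57=111001 pc4: +16 =240
r58=111010 pc4: +16 =256
r59=111011 pc5: +32 =288
r60=111100 pc4: +16 =304
r61=111101 pc5: +32 =336
r62=111110 pc5: +32 =368
r63=111111 pc6: +64 =432
r64=1000000 pc1: +2 =434
r65=1000001 pc2: +4 =438
r66=1000010 pc2: +4 =442
r67=1000011 pc3: +8 =450
r68=1000100 pc2: +4 =454
r69=1000101 pc3: +8 =462
r70=1000110 pc3: +8 =470
r71=1000111 pc4: +16 =486
r72=1001000 pc2: +4 =490
r73=1001001 pc3: +8 =498
r74=1001010 pc3: +8 =506
r75=1001011 pc4: +16 =522
r76=1001100 pc3: +8 =530
r77=1001101 pc4: +16 =546
r78=1001110 pc4: +16 =562
r79=1001111 pc5: +32 =594
r80=1010000 pc2: +4 =598
r81=1010001 pc3: +8 =606
r82=1010010 pc3: +8 =614
r83=1010011 pc4: +16 =630
r84=1010100 pc3: +8 =638
r85=1010101 pc4: +16 =654
r86=1010110 pc4: +16 =670
r87=1010111 pc5: +32 =702
r88=1011000 pc3: +8 =710
r89=1011001 pc4: +16 =726
r90=1011010 pc4: +16 =742
r91=1011011 pc5: +32 =774
r92=1011100 pc4: +16 =790
r93=1011101 pc5: +32 =822
r94=1011110 pc5: +32 =854
r95=1011111 pc6: +64 =918
r96=1100000 pc2: +4 =922
r97=1100001 pc3: +8 =930

Answer: 930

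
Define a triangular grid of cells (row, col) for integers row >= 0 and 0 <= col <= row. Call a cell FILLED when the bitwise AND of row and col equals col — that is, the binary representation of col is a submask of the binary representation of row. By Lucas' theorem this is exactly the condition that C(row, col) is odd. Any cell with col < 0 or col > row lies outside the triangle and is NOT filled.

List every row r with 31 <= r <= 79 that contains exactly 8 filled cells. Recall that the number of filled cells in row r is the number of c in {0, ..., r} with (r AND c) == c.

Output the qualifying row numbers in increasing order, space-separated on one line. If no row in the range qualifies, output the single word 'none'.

Answer: 35 37 38 41 42 44 49 50 52 56 67 69 70 73 74 76

Derivation:
Row r has 2^popcount(r) filled cells, so we need popcount(r) = log2(8) = 3.
Scan r = 31..79 and keep those with exactly 3 one-bits:
r=31=11111 popcount=5 -> skip
r=32=100000 popcount=1 -> skip
r=33=100001 popcount=2 -> skip
r=34=100010 popcount=2 -> skip
r=35=100011 popcount=3 -> KEEP
r=36=100100 popcount=2 -> skip
r=37=100101 popcount=3 -> KEEP
r=38=100110 popcount=3 -> KEEP
r=39=100111 popcount=4 -> skip
r=40=101000 popcount=2 -> skip
r=41=101001 popcount=3 -> KEEP
r=42=101010 popcount=3 -> KEEP
r=43=101011 popcount=4 -> skip
r=44=101100 popcount=3 -> KEEP
r=45=101101 popcount=4 -> skip
r=46=101110 popcount=4 -> skip
r=47=101111 popcount=5 -> skip
r=48=110000 popcount=2 -> skip
r=49=110001 popcount=3 -> KEEP
r=50=110010 popcount=3 -> KEEP
r=51=110011 popcount=4 -> skip
r=52=110100 popcount=3 -> KEEP
r=53=110101 popcount=4 -> skip
r=54=110110 popcount=4 -> skip
r=55=110111 popcount=5 -> skip
r=56=111000 popcount=3 -> KEEP
r=57=111001 popcount=4 -> skip
r=58=111010 popcount=4 -> skip
r=59=111011 popcount=5 -> skip
r=60=111100 popcount=4 -> skip
r=61=111101 popcount=5 -> skip
r=62=111110 popcount=5 -> skip
r=63=111111 popcount=6 -> skip
r=64=1000000 popcount=1 -> skip
r=65=1000001 popcount=2 -> skip
r=66=1000010 popcount=2 -> skip
r=67=1000011 popcount=3 -> KEEP
r=68=1000100 popcount=2 -> skip
r=69=1000101 popcount=3 -> KEEP
r=70=1000110 popcount=3 -> KEEP
r=71=1000111 popcount=4 -> skip
r=72=1001000 popcount=2 -> skip
r=73=1001001 popcount=3 -> KEEP
r=74=1001010 popcount=3 -> KEEP
r=75=1001011 popcount=4 -> skip
r=76=1001100 popcount=3 -> KEEP
r=77=1001101 popcount=4 -> skip
r=78=1001110 popcount=4 -> skip
r=79=1001111 popcount=5 -> skip
Kept rows: 35 37 38 41 42 44 49 50 52 56 67 69 70 73 74 76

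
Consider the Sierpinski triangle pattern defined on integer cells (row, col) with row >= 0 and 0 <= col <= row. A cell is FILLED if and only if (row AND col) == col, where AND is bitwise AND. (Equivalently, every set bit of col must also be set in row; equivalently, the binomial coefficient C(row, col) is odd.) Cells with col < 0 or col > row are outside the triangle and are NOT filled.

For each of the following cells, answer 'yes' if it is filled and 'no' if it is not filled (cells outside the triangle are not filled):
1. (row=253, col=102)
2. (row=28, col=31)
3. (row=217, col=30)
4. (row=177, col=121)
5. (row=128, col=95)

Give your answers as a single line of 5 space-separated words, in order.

(253,102): row=0b11111101, col=0b1100110, row AND col = 0b1100100 = 100; 100 != 102 -> empty
(28,31): col outside [0, 28] -> not filled
(217,30): row=0b11011001, col=0b11110, row AND col = 0b11000 = 24; 24 != 30 -> empty
(177,121): row=0b10110001, col=0b1111001, row AND col = 0b110001 = 49; 49 != 121 -> empty
(128,95): row=0b10000000, col=0b1011111, row AND col = 0b0 = 0; 0 != 95 -> empty

Answer: no no no no no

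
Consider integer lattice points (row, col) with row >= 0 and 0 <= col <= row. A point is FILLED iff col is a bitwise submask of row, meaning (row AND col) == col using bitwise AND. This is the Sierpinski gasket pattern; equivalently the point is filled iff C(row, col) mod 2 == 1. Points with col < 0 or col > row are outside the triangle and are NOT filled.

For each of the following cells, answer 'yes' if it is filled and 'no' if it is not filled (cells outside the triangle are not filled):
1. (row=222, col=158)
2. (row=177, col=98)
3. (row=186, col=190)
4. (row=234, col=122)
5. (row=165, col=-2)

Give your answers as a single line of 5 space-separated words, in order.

Answer: yes no no no no

Derivation:
(222,158): row=0b11011110, col=0b10011110, row AND col = 0b10011110 = 158; 158 == 158 -> filled
(177,98): row=0b10110001, col=0b1100010, row AND col = 0b100000 = 32; 32 != 98 -> empty
(186,190): col outside [0, 186] -> not filled
(234,122): row=0b11101010, col=0b1111010, row AND col = 0b1101010 = 106; 106 != 122 -> empty
(165,-2): col outside [0, 165] -> not filled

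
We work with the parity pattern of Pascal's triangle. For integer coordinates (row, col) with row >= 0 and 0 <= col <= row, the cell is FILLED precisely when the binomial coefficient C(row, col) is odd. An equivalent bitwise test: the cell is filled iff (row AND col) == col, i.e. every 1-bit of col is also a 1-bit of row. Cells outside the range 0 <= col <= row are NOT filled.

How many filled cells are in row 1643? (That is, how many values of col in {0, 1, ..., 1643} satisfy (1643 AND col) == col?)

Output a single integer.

1643 in binary = 11001101011
popcount(1643) = number of 1-bits in 11001101011 = 7
A col c satisfies (1643 AND c) == c iff every set bit of c is also set in 1643; each of the 7 set bits of 1643 can independently be on or off in c.
count = 2^7 = 128

Answer: 128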